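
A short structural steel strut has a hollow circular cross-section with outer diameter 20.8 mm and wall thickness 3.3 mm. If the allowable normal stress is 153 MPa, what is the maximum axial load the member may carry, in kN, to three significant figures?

A = 181.4 mm².
P_max = σ_allow · A = 153 · 181.4 = 27760 N = 27.76 kN.

27.8 kN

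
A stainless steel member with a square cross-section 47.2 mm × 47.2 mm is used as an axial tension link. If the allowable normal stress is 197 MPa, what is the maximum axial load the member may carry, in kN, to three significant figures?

439 kN

A = 2228 mm².
P_max = σ_allow · A = 197 · 2228 = 438900 N = 438.9 kN.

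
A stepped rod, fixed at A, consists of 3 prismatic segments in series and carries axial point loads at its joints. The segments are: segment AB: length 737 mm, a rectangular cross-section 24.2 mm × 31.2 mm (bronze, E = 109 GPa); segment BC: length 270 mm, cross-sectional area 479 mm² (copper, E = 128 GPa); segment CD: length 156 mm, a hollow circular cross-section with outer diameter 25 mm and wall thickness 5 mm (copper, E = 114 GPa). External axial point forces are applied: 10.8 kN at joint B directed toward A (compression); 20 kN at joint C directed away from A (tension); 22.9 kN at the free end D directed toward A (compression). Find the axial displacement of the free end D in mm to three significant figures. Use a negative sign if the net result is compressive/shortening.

-0.235 mm

Internal axial forces (sectioning from the free end, tension +): N_CD = -22.9 kN, N_BC = -2.9 kN, N_AB = -13.7 kN.
A_AB = 755 mm².
A_CD = 314.2 mm².
δ_AB = -13700·737/(755·109000) = -0.1227 mm
δ_BC = -2900·270/(479·128000) = -0.01277 mm
δ_CD = -22900·156/(314.2·114000) = -0.09975 mm
δ = Σδ_i = -0.2352 mm.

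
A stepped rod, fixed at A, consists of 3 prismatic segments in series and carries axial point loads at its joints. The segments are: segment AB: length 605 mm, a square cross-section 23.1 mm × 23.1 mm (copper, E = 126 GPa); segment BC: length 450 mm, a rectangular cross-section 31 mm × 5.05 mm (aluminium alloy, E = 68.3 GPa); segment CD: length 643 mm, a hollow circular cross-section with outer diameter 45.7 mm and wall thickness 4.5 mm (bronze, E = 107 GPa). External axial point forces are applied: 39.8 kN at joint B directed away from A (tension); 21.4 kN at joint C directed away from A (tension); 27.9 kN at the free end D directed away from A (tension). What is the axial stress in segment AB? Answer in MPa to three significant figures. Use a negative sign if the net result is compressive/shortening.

167 MPa

Internal axial forces (sectioning from the free end, tension +): N_CD = 27.9 kN, N_BC = 49.3 kN, N_AB = 89.1 kN.
A_AB = 533.6 mm².
σ_AB = N_AB/A_AB = 89100/533.6 = 167 MPa.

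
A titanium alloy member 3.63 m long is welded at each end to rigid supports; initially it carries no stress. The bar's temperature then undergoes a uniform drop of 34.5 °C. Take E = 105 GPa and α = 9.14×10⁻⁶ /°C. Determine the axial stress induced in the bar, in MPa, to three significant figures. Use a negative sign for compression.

33.1 MPa

Free thermal expansion αLΔT = 9.14e-6 · 3630 · -34.5 = -1.145 mm.
The walls impose strain ε = −(-1.145)/3630 = 3.1533e-04; σ = Eε = 105000 · 3.1533e-04 = 33.11 MPa.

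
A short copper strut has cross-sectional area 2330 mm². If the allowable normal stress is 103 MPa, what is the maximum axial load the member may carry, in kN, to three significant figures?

240 kN

P_max = σ_allow · A = 103 · 2330 = 240000 N = 240 kN.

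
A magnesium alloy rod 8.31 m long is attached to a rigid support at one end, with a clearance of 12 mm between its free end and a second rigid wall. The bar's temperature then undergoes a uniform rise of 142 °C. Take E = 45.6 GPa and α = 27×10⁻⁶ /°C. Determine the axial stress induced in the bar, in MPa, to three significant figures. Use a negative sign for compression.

Free thermal expansion αLΔT = 27e-6 · 8310 · 142 = 31.86 mm.
The walls engage after the gap closes; constrained expansion = 31.86 − 12 = 19.86 mm.
The walls impose strain ε = −(19.86)/8310 = -2.3900e-03; σ = Eε = 45600 · -2.3900e-03 = -109 MPa.

-109 MPa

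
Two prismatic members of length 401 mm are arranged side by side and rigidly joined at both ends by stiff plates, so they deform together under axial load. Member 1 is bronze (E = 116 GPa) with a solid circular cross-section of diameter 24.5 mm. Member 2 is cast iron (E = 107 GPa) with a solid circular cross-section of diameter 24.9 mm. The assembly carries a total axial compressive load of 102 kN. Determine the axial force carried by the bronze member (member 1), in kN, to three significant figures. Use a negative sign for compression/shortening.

A_1 = 471.4 mm².
A_2 = 487 mm².
Equal strain + equilibrium ⇒ each member carries load in proportion to AE: A₁E₁ = 54690000 N, A₂E₂ = 52100000 N, ΣAE = 106800000 N.
F₁ = P·A₁E₁/ΣAE = -102000·54690000/106800000 = -52230 N.

-52.2 kN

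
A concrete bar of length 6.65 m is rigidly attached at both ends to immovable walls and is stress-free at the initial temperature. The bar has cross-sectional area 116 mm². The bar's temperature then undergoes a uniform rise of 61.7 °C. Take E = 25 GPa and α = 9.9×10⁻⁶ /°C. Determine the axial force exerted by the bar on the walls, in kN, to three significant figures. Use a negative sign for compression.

Free thermal expansion αLΔT = 9.9e-6 · 6650 · 61.7 = 4.062 mm.
The walls impose strain ε = −(4.062)/6650 = -6.1083e-04; σ = Eε = 25000 · -6.1083e-04 = -15.27 MPa.
Wall reaction R = σ·A = -15.27·116 = -1771 N = -1.771 kN.

-1.77 kN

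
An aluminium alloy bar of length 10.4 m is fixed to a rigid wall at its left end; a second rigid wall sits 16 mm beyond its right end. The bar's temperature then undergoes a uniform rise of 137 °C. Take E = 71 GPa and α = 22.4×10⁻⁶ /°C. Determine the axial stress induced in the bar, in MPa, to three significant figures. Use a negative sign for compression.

Free thermal expansion αLΔT = 22.4e-6 · 10400 · 137 = 31.92 mm.
The walls engage after the gap closes; constrained expansion = 31.92 − 16 = 15.92 mm.
The walls impose strain ε = −(15.92)/10400 = -1.5303e-03; σ = Eε = 71000 · -1.5303e-03 = -108.7 MPa.

-109 MPa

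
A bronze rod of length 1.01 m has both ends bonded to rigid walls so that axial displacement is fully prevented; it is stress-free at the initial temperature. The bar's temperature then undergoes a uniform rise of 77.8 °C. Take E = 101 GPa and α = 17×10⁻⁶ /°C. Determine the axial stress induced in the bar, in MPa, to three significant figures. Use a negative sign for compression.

-134 MPa

Free thermal expansion αLΔT = 17e-6 · 1010 · 77.8 = 1.336 mm.
The walls impose strain ε = −(1.336)/1010 = -1.3226e-03; σ = Eε = 101000 · -1.3226e-03 = -133.6 MPa.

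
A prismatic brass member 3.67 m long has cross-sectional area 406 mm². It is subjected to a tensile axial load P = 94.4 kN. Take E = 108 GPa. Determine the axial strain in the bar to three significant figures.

0.00215

σ = N/A = 232.5 MPa; ε = σ/E = 232.5/108000 = 2.153e-03.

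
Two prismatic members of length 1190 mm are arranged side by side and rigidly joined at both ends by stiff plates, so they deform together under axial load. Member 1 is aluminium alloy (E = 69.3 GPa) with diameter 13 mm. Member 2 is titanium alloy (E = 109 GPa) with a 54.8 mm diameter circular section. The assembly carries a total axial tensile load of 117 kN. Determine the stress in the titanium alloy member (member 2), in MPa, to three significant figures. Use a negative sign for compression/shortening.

A_1 = 132.7 mm².
A_2 = 2359 mm².
Equal strain + equilibrium ⇒ each member carries load in proportion to AE: A₁E₁ = 9198000 N, A₂E₂ = 257100000 N, ΣAE = 266300000 N.
σ₂ = P·E₂/ΣAE = 117000·109000/266300000 = 47.89 MPa.

47.9 MPa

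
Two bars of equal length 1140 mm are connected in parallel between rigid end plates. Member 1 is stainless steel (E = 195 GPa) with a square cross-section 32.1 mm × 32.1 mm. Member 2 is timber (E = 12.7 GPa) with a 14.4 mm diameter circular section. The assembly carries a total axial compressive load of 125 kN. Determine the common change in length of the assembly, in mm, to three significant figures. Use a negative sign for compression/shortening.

A_1 = 1030 mm².
A_2 = 162.9 mm².
Equal strain + equilibrium ⇒ each member carries load in proportion to AE: A₁E₁ = 200900000 N, A₂E₂ = 2068000 N, ΣAE = 203000000 N.
δ = PL/ΣAE = -125000·1140/203000000 = -0.702 mm.

-0.702 mm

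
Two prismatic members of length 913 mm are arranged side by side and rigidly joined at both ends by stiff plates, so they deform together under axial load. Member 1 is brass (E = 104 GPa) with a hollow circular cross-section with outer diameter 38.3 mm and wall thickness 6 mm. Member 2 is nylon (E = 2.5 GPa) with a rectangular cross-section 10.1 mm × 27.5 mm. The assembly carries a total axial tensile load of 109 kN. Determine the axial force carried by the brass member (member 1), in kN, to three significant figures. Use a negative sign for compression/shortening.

108 kN

A_1 = 608.8 mm².
A_2 = 277.8 mm².
Equal strain + equilibrium ⇒ each member carries load in proportion to AE: A₁E₁ = 63320000 N, A₂E₂ = 694400 N, ΣAE = 64010000 N.
F₁ = P·A₁E₁/ΣAE = 109000·63320000/64010000 = 107800 N.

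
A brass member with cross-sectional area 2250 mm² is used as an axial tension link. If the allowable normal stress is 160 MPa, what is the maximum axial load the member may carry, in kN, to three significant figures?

360 kN

P_max = σ_allow · A = 160 · 2250 = 360000 N = 360 kN.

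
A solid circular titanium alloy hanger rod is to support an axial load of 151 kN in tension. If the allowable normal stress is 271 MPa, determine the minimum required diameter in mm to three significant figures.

Required area A ≥ P/σ_allow = 151000/271 = 557.2 mm².
For a solid circular section, d ≥ √(4A/π) = 26.64 mm.

26.6 mm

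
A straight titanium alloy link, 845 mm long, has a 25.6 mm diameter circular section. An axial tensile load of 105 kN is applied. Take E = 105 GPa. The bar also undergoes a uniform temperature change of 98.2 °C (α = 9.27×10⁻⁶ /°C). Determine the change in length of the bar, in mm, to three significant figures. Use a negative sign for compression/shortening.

A = 514.7 mm².
δ_mech = NL/(AE) = 105000·845/(514.7·105000) = 1.642 mm.
δ_thermal = αLΔT = 9.27e-6·845·98.2 = 0.7692 mm.
δ = δ_mech + δ_thermal = 2.411 mm.

2.41 mm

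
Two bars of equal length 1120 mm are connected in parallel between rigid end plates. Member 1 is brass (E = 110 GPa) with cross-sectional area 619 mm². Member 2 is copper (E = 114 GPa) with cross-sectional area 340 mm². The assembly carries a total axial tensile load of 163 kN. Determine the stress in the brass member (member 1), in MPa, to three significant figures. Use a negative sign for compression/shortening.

168 MPa

Equal strain + equilibrium ⇒ each member carries load in proportion to AE: A₁E₁ = 68090000 N, A₂E₂ = 38760000 N, ΣAE = 106800000 N.
σ₁ = P·E₁/ΣAE = 163000·110000/106800000 = 167.8 MPa.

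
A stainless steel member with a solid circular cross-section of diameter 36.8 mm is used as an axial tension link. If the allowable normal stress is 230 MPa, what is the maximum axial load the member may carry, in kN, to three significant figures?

245 kN

A = 1064 mm².
P_max = σ_allow · A = 230 · 1064 = 244600 N = 244.6 kN.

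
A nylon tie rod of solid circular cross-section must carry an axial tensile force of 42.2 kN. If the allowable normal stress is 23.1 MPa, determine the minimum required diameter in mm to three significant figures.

48.2 mm

Required area A ≥ P/σ_allow = 42200/23.1 = 1827 mm².
For a solid circular section, d ≥ √(4A/π) = 48.23 mm.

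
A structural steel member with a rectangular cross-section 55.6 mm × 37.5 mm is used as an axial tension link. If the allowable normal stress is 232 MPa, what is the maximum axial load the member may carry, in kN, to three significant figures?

484 kN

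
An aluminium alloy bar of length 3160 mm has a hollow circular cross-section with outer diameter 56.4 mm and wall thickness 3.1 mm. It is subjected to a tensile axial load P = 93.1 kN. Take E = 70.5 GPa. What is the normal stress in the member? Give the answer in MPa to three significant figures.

179 MPa

A = 519.1 mm².
σ = N/A = 93100/519.1 = 179.4 MPa.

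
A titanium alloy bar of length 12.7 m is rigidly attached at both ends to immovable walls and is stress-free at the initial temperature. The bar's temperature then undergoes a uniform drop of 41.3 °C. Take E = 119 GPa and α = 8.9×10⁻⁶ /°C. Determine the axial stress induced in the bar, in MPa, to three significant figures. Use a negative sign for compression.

Free thermal expansion αLΔT = 8.9e-6 · 12700 · -41.3 = -4.668 mm.
The walls impose strain ε = −(-4.668)/12700 = 3.6757e-04; σ = Eε = 119000 · 3.6757e-04 = 43.74 MPa.

43.7 MPa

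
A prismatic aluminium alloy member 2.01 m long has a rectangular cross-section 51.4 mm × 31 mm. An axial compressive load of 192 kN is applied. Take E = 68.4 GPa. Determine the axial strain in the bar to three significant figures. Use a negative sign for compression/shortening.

-0.00176

A = 1593 mm².
σ = N/A = -120.5 MPa; ε = σ/E = -120.5/68400 = -1.762e-03.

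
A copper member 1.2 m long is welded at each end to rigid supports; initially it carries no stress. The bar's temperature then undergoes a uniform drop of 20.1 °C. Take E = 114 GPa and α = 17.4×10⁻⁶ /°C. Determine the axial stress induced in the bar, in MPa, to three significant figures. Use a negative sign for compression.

Free thermal expansion αLΔT = 17.4e-6 · 1200 · -20.1 = -0.4197 mm.
The walls impose strain ε = −(-0.4197)/1200 = 3.4974e-04; σ = Eε = 114000 · 3.4974e-04 = 39.87 MPa.

39.9 MPa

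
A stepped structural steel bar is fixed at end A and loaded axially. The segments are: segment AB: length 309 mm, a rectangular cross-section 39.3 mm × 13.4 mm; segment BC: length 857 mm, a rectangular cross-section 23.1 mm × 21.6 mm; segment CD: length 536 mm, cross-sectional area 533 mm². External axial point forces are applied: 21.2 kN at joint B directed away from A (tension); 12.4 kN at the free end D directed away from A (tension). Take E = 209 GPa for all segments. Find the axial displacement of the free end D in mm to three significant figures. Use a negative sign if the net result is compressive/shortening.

Internal axial forces (sectioning from the free end, tension +): N_CD = 12.4 kN, N_BC = 12.4 kN, N_AB = 33.6 kN.
A_AB = 526.6 mm².
A_BC = 499 mm².
δ_AB = 33600·309/(526.6·209000) = 0.09433 mm
δ_BC = 12400·857/(499·209000) = 0.1019 mm
δ_CD = 12400·536/(533·209000) = 0.05966 mm
δ = Σδ_i = 0.2559 mm.

0.256 mm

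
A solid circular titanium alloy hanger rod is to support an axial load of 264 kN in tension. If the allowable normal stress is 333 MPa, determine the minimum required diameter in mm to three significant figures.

Required area A ≥ P/σ_allow = 264000/333 = 792.8 mm².
For a solid circular section, d ≥ √(4A/π) = 31.77 mm.

31.8 mm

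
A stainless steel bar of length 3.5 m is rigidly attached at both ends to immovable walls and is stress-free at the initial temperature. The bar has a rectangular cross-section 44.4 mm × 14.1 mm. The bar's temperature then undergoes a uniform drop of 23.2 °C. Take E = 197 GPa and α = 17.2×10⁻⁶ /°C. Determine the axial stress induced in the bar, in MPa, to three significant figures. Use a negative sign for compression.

78.6 MPa

Free thermal expansion αLΔT = 17.2e-6 · 3500 · -23.2 = -1.397 mm.
The walls impose strain ε = −(-1.397)/3500 = 3.9904e-04; σ = Eε = 197000 · 3.9904e-04 = 78.61 MPa.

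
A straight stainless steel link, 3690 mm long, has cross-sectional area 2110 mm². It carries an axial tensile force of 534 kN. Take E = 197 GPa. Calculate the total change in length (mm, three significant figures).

4.74 mm

δ_mech = NL/(AE) = 534000·3690/(2110·197000) = 4.74 mm.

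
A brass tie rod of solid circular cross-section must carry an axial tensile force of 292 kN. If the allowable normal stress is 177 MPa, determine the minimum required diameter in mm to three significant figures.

Required area A ≥ P/σ_allow = 292000/177 = 1650 mm².
For a solid circular section, d ≥ √(4A/π) = 45.83 mm.

45.8 mm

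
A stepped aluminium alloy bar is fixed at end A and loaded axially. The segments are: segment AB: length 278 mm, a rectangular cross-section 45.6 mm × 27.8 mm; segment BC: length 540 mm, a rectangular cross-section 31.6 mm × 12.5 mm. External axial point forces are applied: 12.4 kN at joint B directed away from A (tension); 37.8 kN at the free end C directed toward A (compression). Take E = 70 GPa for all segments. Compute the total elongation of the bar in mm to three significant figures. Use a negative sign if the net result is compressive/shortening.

Internal axial forces (sectioning from the free end, tension +): N_BC = -37.8 kN, N_AB = -25.4 kN.
A_AB = 1268 mm².
A_BC = 395 mm².
δ_AB = -25400·278/(1268·70000) = -0.07957 mm
δ_BC = -37800·540/(395·70000) = -0.7382 mm
δ = Σδ_i = -0.8178 mm.

-0.818 mm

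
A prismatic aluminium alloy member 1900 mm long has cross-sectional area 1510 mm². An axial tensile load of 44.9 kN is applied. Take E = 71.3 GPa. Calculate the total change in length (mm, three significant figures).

δ_mech = NL/(AE) = 44900·1900/(1510·71300) = 0.7924 mm.

0.792 mm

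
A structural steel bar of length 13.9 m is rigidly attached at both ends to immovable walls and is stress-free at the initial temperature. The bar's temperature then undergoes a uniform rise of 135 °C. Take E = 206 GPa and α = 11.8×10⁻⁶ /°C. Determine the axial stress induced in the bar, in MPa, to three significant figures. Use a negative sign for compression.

Free thermal expansion αLΔT = 11.8e-6 · 13900 · 135 = 22.14 mm.
The walls impose strain ε = −(22.14)/13900 = -1.5930e-03; σ = Eε = 206000 · -1.5930e-03 = -328.2 MPa.

-328 MPa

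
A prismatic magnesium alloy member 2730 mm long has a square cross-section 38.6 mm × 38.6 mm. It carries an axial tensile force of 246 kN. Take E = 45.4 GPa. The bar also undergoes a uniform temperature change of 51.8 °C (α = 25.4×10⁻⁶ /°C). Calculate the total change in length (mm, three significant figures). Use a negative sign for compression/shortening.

A = 1490 mm².
δ_mech = NL/(AE) = 246000·2730/(1490·45400) = 9.928 mm.
δ_thermal = αLΔT = 25.4e-6·2730·51.8 = 3.592 mm.
δ = δ_mech + δ_thermal = 13.52 mm.

13.5 mm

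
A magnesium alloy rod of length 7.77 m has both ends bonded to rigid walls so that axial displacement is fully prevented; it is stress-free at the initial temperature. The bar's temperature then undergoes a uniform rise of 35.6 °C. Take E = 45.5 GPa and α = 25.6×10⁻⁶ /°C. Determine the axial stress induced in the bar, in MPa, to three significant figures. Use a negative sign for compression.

-41.5 MPa

Free thermal expansion αLΔT = 25.6e-6 · 7770 · 35.6 = 7.081 mm.
The walls impose strain ε = −(7.081)/7770 = -9.1136e-04; σ = Eε = 45500 · -9.1136e-04 = -41.47 MPa.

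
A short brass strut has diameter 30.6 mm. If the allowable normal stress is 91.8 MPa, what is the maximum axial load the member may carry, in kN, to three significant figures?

A = 735.4 mm².
P_max = σ_allow · A = 91.8 · 735.4 = 67510 N = 67.51 kN.

67.5 kN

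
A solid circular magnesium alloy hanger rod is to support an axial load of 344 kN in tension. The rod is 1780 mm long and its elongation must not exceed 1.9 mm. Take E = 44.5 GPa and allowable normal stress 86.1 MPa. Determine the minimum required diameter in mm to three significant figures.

Required area A ≥ P/σ_allow = 344000/86.1 = 3995 mm².
For a solid circular section, d ≥ √(4A/π) = 71.32 mm.
Elongation limit: A ≥ PL/(Eδ_allow) = 344000·1780/(44500·1.9) = 7242 mm² ⇒ d ≥ 96.03 mm.
The elongation limit governs.

96.0 mm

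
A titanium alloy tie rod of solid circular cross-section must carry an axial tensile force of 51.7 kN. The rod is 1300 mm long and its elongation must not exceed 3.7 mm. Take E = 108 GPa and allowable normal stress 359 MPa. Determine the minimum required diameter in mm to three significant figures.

14.6 mm

Required area A ≥ P/σ_allow = 51700/359 = 144 mm².
For a solid circular section, d ≥ √(4A/π) = 13.54 mm.
Elongation limit: A ≥ PL/(Eδ_allow) = 51700·1300/(108000·3.7) = 168.2 mm² ⇒ d ≥ 14.63 mm.
The elongation limit governs.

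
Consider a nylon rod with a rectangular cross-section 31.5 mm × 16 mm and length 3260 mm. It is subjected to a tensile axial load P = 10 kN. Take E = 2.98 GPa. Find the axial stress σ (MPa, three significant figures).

19.8 MPa

A = 504 mm².
σ = N/A = 10000/504 = 19.84 MPa.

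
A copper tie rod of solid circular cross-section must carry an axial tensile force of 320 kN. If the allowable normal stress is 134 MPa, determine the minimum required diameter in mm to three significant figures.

55.1 mm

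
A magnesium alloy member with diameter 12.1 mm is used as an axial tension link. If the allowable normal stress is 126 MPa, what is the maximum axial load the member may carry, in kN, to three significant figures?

A = 115 mm².
P_max = σ_allow · A = 126 · 115 = 14490 N = 14.49 kN.

14.5 kN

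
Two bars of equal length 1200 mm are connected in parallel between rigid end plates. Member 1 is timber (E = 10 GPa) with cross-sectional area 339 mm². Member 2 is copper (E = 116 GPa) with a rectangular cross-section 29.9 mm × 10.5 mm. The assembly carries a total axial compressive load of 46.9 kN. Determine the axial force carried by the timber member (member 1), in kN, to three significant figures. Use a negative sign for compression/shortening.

A_2 = 313.9 mm².
Equal strain + equilibrium ⇒ each member carries load in proportion to AE: A₁E₁ = 3390000 N, A₂E₂ = 36420000 N, ΣAE = 39810000 N.
F₁ = P·A₁E₁/ΣAE = -46900·3390000/39810000 = -3994 N.

-3.99 kN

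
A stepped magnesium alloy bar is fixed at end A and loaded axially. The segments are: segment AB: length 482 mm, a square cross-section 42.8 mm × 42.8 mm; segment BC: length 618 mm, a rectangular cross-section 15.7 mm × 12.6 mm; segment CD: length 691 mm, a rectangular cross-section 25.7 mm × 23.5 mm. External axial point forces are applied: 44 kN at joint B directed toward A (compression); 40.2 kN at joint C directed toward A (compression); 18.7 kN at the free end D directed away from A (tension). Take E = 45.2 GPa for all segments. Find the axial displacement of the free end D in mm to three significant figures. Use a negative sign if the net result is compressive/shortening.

Internal axial forces (sectioning from the free end, tension +): N_CD = 18.7 kN, N_BC = -21.5 kN, N_AB = -65.5 kN.
A_AB = 1832 mm².
A_BC = 197.8 mm².
A_CD = 603.9 mm².
δ_AB = -65500·482/(1832·45200) = -0.3813 mm
δ_BC = -21500·618/(197.8·45200) = -1.486 mm
δ_CD = 18700·691/(603.9·45200) = 0.4733 mm
δ = Σδ_i = -1.394 mm.

-1.39 mm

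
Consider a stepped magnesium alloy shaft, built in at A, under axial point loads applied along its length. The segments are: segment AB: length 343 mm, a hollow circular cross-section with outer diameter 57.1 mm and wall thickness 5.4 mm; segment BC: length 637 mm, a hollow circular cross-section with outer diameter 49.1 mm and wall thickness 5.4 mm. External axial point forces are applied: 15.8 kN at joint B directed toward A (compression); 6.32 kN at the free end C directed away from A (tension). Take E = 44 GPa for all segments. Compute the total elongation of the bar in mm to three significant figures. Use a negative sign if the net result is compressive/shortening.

0.0392 mm

Internal axial forces (sectioning from the free end, tension +): N_BC = 6.32 kN, N_AB = -9.48 kN.
A_AB = 877.1 mm².
A_BC = 741.4 mm².
δ_AB = -9480·343/(877.1·44000) = -0.08426 mm
δ_BC = 6320·637/(741.4·44000) = 0.1234 mm
δ = Σδ_i = 0.03916 mm.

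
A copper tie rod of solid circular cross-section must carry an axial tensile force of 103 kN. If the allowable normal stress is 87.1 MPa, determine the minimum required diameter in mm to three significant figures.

38.8 mm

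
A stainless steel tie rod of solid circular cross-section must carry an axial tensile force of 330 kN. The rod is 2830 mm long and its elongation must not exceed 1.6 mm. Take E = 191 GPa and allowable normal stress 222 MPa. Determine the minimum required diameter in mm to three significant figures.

Required area A ≥ P/σ_allow = 330000/222 = 1486 mm².
For a solid circular section, d ≥ √(4A/π) = 43.5 mm.
Elongation limit: A ≥ PL/(Eδ_allow) = 330000·2830/(191000·1.6) = 3056 mm² ⇒ d ≥ 62.38 mm.
The elongation limit governs.

62.4 mm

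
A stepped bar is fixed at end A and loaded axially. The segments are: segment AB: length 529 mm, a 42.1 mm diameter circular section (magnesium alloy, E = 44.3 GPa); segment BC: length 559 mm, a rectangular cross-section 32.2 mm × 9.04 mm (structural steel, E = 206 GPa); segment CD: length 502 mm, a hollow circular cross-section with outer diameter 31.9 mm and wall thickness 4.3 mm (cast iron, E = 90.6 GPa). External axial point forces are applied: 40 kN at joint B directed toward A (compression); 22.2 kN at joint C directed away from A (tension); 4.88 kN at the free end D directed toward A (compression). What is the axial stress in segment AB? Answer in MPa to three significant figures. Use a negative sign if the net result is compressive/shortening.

-16.3 MPa

Internal axial forces (sectioning from the free end, tension +): N_CD = -4.88 kN, N_BC = 17.32 kN, N_AB = -22.68 kN.
A_AB = 1392 mm².
σ_AB = N_AB/A_AB = -22680/1392 = -16.29 MPa.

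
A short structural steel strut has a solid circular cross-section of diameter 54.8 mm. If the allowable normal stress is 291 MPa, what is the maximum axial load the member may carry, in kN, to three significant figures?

A = 2359 mm².
P_max = σ_allow · A = 291 · 2359 = 686300 N = 686.3 kN.

686 kN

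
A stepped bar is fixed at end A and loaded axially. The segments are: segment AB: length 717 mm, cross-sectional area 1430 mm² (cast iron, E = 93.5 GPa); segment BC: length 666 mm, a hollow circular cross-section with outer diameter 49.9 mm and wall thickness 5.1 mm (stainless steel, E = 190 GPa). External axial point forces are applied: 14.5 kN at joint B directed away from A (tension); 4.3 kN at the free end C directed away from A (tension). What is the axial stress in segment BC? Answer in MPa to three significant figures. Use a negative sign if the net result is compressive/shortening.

5.99 MPa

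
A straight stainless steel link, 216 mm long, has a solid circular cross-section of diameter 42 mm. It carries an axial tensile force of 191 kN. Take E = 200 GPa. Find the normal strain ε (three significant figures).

A = 1385 mm².
σ = N/A = 137.9 MPa; ε = σ/E = 137.9/200000 = 6.893e-04.

6.89e-04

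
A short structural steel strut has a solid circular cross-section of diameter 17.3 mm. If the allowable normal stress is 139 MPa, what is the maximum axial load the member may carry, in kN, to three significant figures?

32.7 kN

A = 235.1 mm².
P_max = σ_allow · A = 139 · 235.1 = 32670 N = 32.67 kN.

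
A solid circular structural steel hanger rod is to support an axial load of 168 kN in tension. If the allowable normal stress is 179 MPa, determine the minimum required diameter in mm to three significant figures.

Required area A ≥ P/σ_allow = 168000/179 = 938.5 mm².
For a solid circular section, d ≥ √(4A/π) = 34.57 mm.

34.6 mm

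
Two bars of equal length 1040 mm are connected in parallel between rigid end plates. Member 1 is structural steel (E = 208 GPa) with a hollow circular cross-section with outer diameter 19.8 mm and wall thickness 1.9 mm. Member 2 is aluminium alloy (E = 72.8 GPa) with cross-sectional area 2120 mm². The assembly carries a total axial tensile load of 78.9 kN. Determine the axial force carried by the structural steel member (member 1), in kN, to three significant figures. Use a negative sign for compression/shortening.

A_1 = 106.8 mm².
Equal strain + equilibrium ⇒ each member carries load in proportion to AE: A₁E₁ = 22220000 N, A₂E₂ = 154300000 N, ΣAE = 176600000 N.
F₁ = P·A₁E₁/ΣAE = 78900·22220000/176600000 = 9931 N.

9.93 kN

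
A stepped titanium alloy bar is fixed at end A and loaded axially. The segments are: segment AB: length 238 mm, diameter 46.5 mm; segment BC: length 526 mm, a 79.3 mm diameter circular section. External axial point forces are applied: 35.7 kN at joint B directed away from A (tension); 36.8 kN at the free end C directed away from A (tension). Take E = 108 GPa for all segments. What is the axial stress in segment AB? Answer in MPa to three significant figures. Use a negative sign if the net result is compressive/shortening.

42.7 MPa

Internal axial forces (sectioning from the free end, tension +): N_BC = 36.8 kN, N_AB = 72.5 kN.
A_AB = 1698 mm².
σ_AB = N_AB/A_AB = 72500/1698 = 42.69 MPa.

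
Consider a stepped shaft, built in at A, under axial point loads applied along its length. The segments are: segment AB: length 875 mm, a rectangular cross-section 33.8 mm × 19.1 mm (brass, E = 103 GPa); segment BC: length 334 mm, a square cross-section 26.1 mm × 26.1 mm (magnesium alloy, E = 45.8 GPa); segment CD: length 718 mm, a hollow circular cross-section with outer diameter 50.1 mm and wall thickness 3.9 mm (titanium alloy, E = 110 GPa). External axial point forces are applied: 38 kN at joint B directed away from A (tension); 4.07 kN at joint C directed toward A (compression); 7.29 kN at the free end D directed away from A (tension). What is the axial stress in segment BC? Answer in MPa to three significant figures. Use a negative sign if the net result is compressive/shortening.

4.73 MPa

Internal axial forces (sectioning from the free end, tension +): N_CD = 7.29 kN, N_BC = 3.22 kN, N_AB = 41.22 kN.
A_BC = 681.2 mm².
σ_BC = N_BC/A_BC = 3220/681.2 = 4.727 MPa.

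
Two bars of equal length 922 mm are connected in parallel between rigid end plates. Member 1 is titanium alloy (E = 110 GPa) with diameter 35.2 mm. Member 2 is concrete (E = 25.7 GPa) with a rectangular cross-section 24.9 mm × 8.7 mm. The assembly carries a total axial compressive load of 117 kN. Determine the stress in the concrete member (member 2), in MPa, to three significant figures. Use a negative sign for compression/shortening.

-26.7 MPa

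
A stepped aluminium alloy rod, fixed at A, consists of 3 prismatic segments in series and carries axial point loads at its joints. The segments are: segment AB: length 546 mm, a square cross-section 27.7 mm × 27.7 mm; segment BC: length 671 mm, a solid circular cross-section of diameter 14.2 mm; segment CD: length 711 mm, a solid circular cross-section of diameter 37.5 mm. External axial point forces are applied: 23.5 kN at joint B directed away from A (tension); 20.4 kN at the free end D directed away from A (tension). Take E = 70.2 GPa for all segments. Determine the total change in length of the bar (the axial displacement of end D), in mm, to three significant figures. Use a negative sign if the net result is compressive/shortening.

Internal axial forces (sectioning from the free end, tension +): N_CD = 20.4 kN, N_BC = 20.4 kN, N_AB = 43.9 kN.
A_AB = 767.3 mm².
A_BC = 158.4 mm².
A_CD = 1104 mm².
δ_AB = 43900·546/(767.3·70200) = 0.445 mm
δ_BC = 20400·671/(158.4·70200) = 1.231 mm
δ_CD = 20400·711/(1104·70200) = 0.1871 mm
δ = Σδ_i = 1.863 mm.

1.86 mm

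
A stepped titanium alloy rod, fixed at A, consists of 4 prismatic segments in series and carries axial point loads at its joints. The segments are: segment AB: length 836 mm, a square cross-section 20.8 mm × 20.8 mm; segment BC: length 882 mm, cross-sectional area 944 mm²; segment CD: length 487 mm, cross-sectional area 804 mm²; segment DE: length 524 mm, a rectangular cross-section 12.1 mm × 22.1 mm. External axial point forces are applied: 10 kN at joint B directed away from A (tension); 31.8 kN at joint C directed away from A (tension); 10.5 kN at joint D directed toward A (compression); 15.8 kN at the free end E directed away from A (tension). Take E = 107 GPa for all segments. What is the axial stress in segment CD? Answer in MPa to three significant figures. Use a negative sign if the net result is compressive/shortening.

6.59 MPa

Internal axial forces (sectioning from the free end, tension +): N_DE = 15.8 kN, N_CD = 5.3 kN, N_BC = 37.1 kN, N_AB = 47.1 kN.
σ_CD = N_CD/A_CD = 5300/804 = 6.592 MPa.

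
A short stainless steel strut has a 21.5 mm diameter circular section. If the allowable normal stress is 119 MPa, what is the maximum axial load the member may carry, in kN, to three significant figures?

A = 363.1 mm².
P_max = σ_allow · A = 119 · 363.1 = 43200 N = 43.2 kN.

43.2 kN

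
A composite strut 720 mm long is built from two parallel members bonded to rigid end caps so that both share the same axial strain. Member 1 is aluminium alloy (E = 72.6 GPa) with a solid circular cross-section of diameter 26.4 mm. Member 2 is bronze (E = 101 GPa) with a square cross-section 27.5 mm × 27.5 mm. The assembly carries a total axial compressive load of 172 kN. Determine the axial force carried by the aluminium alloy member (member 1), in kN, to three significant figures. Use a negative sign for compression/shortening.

-58.9 kN

A_1 = 547.4 mm².
A_2 = 756.2 mm².
Equal strain + equilibrium ⇒ each member carries load in proportion to AE: A₁E₁ = 39740000 N, A₂E₂ = 76380000 N, ΣAE = 116100000 N.
F₁ = P·A₁E₁/ΣAE = -172000·39740000/116100000 = -58860 N.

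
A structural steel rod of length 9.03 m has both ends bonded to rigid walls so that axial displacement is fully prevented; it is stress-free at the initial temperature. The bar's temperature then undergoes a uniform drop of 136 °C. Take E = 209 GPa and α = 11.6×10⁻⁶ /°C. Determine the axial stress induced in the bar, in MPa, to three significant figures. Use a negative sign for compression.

Free thermal expansion αLΔT = 11.6e-6 · 9030 · -136 = -14.25 mm.
The walls impose strain ε = −(-14.25)/9030 = 1.5776e-03; σ = Eε = 209000 · 1.5776e-03 = 329.7 MPa.

330 MPa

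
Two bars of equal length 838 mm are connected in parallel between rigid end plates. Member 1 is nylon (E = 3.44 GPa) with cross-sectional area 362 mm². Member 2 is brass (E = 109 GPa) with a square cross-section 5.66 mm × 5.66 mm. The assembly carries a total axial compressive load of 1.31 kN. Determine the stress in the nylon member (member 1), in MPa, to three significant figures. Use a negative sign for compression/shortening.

-0.951 MPa

A_2 = 32.04 mm².
Equal strain + equilibrium ⇒ each member carries load in proportion to AE: A₁E₁ = 1245000 N, A₂E₂ = 3492000 N, ΣAE = 4737000 N.
σ₁ = P·E₁/ΣAE = -1310·3440/4737000 = -0.9513 MPa.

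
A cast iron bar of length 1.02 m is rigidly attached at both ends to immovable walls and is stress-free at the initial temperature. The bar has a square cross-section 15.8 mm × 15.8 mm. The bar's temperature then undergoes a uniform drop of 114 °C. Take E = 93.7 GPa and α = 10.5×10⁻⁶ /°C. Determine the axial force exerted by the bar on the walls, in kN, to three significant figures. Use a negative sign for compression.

28.0 kN

Free thermal expansion αLΔT = 10.5e-6 · 1020 · -114 = -1.221 mm.
The walls impose strain ε = −(-1.221)/1020 = 1.1970e-03; σ = Eε = 93700 · 1.1970e-03 = 112.2 MPa.
Wall reaction R = σ·A = 112.2·249.6 = 28000 N = 28 kN.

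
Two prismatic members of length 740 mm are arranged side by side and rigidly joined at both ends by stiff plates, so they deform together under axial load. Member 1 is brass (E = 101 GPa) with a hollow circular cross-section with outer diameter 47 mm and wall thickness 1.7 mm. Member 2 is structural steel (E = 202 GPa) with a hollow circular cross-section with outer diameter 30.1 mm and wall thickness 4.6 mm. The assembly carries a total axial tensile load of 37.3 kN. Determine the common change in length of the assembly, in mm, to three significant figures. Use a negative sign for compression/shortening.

0.279 mm

A_1 = 241.9 mm².
A_2 = 368.5 mm².
Equal strain + equilibrium ⇒ each member carries load in proportion to AE: A₁E₁ = 24440000 N, A₂E₂ = 74440000 N, ΣAE = 98870000 N.
δ = PL/ΣAE = 37300·740/98870000 = 0.2792 mm.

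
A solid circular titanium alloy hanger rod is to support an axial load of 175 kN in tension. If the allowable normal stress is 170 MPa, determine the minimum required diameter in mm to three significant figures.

Required area A ≥ P/σ_allow = 175000/170 = 1029 mm².
For a solid circular section, d ≥ √(4A/π) = 36.2 mm.

36.2 mm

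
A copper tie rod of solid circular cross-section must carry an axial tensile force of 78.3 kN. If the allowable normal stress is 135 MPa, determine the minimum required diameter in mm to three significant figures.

27.2 mm

Required area A ≥ P/σ_allow = 78300/135 = 580 mm².
For a solid circular section, d ≥ √(4A/π) = 27.17 mm.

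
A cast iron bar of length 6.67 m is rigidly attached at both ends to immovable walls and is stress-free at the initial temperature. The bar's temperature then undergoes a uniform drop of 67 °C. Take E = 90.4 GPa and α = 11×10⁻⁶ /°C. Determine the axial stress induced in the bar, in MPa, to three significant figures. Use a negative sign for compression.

Free thermal expansion αLΔT = 11e-6 · 6670 · -67 = -4.916 mm.
The walls impose strain ε = −(-4.916)/6670 = 7.3700e-04; σ = Eε = 90400 · 7.3700e-04 = 66.62 MPa.

66.6 MPa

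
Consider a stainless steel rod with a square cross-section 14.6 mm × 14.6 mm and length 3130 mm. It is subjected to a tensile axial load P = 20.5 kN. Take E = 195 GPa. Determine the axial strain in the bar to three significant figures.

4.93e-04

A = 213.2 mm².
σ = N/A = 96.17 MPa; ε = σ/E = 96.17/195000 = 4.932e-04.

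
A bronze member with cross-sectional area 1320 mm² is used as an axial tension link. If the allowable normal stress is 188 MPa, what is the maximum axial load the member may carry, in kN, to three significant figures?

248 kN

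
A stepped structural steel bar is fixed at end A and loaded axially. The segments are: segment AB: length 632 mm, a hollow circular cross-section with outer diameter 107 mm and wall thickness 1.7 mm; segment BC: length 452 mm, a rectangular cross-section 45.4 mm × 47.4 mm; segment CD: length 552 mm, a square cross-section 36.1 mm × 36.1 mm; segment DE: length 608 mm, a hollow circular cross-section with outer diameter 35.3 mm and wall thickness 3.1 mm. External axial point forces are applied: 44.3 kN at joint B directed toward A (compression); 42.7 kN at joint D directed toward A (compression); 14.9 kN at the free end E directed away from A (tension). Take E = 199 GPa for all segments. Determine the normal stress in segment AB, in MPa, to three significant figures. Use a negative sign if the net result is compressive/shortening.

-128 MPa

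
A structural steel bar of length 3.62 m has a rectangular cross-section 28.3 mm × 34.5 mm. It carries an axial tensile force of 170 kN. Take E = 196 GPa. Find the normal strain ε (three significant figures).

8.88e-04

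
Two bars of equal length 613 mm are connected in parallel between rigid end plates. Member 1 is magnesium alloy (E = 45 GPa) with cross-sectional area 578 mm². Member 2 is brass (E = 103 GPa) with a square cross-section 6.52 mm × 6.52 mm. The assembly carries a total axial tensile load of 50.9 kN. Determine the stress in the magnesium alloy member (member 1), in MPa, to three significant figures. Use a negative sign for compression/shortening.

A_2 = 42.51 mm².
Equal strain + equilibrium ⇒ each member carries load in proportion to AE: A₁E₁ = 26010000 N, A₂E₂ = 4379000 N, ΣAE = 30390000 N.
σ₁ = P·E₁/ΣAE = 50900·45000/30390000 = 75.37 MPa.

75.4 MPa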